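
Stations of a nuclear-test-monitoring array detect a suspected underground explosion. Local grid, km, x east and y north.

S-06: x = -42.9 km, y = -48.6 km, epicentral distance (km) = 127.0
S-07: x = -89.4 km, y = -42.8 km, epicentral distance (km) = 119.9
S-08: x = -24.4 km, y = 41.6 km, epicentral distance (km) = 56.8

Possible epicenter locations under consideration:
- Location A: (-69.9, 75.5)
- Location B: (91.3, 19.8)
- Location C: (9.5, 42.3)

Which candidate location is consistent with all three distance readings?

For each candidate, compare |candidate − station| to the reported distance:
Location A: residuals S-06 0.0, S-07 0.0, S-08 0.1 → max 0.1 km
Location B: residuals S-06 23.6, S-07 71.3, S-08 60.9 → max 71.3 km
Location C: residuals S-06 22.1, S-07 10.6, S-08 22.9 → max 22.9 km
Only Location A has all residuals ≈ 0.

Location A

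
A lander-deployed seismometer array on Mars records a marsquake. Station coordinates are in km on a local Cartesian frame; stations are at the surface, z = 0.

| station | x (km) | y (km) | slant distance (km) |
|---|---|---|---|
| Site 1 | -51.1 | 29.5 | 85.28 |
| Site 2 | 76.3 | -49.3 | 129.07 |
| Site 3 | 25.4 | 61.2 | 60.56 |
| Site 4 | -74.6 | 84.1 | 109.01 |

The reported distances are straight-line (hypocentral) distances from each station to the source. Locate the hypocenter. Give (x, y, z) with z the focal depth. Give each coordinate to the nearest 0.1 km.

x ≈ 10.4 km, y ≈ 46.1 km, depth ≈ 56.7 km

Each station gives a sphere (x−x_i)² + (y−y_i)² + z² = d_i² (stations at z=0).
Subtracting the Site 1 sphere from Site 2 and Site 3: z² cancels, leaving linear equations in x and y:
254.8 x − 157.6 y = -4615.67
153.0 x + 63.4 y = 4514.30
Solving: x ≈ 10.401, y ≈ 46.103 km (keep extra digits for the depth step; rounded: 10.4, 46.1).
Then from the Site 1 sphere: z² = 85.28² − (x + 51.1)² − (y − 29.5)² with x = 10.401, y = 46.103, so z ≈ 56.698 ≈ 56.7 km.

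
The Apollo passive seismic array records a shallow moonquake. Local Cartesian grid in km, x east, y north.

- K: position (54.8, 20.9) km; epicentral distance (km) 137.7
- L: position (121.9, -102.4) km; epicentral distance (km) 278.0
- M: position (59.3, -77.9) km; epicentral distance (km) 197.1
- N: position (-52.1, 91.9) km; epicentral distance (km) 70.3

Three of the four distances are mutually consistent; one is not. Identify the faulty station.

Solve using three stations at a time. Using K, L, N (subtract circle equations pairwise → linear system) gives (x, y) ≈ (-5.6, 144.6).
Distances from that point to each station vs reported:
  K: calculated 137.7 vs reported 137.7 → residual 0.0 km
  L: calculated 278.0 vs reported 278.0 → residual 0.0 km
  M: calculated 231.8 vs reported 197.1 → residual 34.7 km
  N: calculated 70.3 vs reported 70.3 → residual 0.0 km
K, L, N are mutually consistent (residuals ≈ 0); M is off by 34.7 km.

M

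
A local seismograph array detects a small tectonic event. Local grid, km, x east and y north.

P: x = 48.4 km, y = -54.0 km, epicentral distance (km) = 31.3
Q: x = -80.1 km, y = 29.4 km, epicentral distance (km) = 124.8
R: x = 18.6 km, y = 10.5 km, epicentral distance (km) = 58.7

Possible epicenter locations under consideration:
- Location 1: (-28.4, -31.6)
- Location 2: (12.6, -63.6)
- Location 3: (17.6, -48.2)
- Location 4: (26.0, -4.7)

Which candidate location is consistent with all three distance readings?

Location 3

For each candidate, compare |candidate − station| to the reported distance:
Location 1: residuals P 48.7, Q 44.8, R 4.4 → max 48.7 km
Location 2: residuals P 5.8, Q 6.5, R 15.6 → max 15.6 km
Location 3: residuals P 0.0, Q 0.0, R 0.0 → max 0.0 km
Location 4: residuals P 22.9, Q 13.4, R 41.8 → max 41.8 km
Only Location 3 has all residuals ≈ 0.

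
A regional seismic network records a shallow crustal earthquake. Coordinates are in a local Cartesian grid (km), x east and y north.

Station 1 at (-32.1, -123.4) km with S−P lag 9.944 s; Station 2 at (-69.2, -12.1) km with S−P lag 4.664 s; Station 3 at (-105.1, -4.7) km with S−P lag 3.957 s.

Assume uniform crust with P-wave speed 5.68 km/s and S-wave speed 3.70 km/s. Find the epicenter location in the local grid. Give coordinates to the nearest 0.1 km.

Distance from S−P lag: d = Δt · v_P v_S / (v_P − v_S) = Δt · (5.68·3.70)/(5.68−3.70) ≈ 10.6141·Δt.
So d_Station 1 = 105.55, d_Station 2 = 49.50, d_Station 3 = 42.00 km.
Circle about each station: (x + 32.1)² + (y + 123.4)² = 105.55²; (x + 69.2)² + (y + 12.1)² = 49.50²; (x + 105.1)² + (y + 4.7)² = 42.00².
Subtracting pairs of circle equations eliminates x²+y² and gives linear equations (the radical axes):
-74.2 x + 222.6 y = -2632.37
-146.0 x + 237.4 y = 4186.93
Solving the 2×2 system: x ≈ -104.6, y ≈ -46.7 km.

(-104.6, -46.7)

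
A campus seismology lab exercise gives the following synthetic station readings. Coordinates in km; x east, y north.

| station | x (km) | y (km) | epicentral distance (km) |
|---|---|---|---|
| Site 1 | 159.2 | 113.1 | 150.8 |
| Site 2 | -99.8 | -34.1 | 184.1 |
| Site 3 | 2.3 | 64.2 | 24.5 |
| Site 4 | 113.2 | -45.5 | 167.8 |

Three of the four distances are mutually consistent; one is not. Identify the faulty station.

Solve using three stations at a time. Using Site 1, Site 3, Site 4 (subtract circle equations pairwise → linear system) gives (x, y) ≈ (10.6, 87.3).
Distances from that point to each station vs reported:
  Site 1: calculated 150.8 vs reported 150.8 → residual 0.0 km
  Site 2: calculated 164.1 vs reported 184.1 → residual 20.0 km
  Site 3: calculated 24.6 vs reported 24.5 → residual 0.1 km
  Site 4: calculated 167.8 vs reported 167.8 → residual 0.0 km
Site 1, Site 3, Site 4 are mutually consistent (residuals ≈ 0); Site 2 is off by 20.0 km.

Site 2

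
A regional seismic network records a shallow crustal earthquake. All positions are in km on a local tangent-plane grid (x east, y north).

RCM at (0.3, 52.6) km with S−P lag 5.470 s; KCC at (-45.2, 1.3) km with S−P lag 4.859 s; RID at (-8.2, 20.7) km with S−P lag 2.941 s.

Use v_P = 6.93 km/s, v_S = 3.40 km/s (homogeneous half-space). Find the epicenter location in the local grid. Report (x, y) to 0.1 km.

x ≈ -26.5 km, y ≈ 27.8 km

Distance from S−P lag: d = Δt · v_P v_S / (v_P − v_S) = Δt · (6.93·3.40)/(6.93−3.40) ≈ 6.6748·Δt.
So d_RCM = 36.51, d_KCC = 32.43, d_RID = 19.63 km.
Circle about each station: (x − 0.3)² + (y − 52.6)² = 36.51²; (x + 45.2)² + (y − 1.3)² = 32.43²; (x + 8.2)² + (y − 20.7)² = 19.63².
Subtracting the RCM equation from the KCC and RID equations removes the quadratic terms:
-91.0 x − 102.6 y = -440.84
-17.0 x − 63.8 y = -1323.48
Solving the 2×2 system: x ≈ -26.5, y ≈ 27.8 km.
Check against RCM (with the unrounded x, y): √((x − 0.3)²+(y − 52.6)²) = 36.51 ≈ 36.51 km. ✓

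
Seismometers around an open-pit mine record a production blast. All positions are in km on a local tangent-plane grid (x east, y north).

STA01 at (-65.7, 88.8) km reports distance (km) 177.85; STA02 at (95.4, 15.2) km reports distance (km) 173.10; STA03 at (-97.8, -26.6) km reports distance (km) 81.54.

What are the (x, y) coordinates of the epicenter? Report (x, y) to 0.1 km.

(-43.8, -87.7)

Circle about each station: (x + 65.7)² + (y − 88.8)² = 177.85²; (x − 95.4)² + (y − 15.2)² = 173.10²; (x + 97.8)² + (y + 26.6)² = 81.54².
Subtracting pairs of circle equations eliminates x²+y² and gives linear equations (the radical axes):
322.2 x − 147.2 y = -1202.72
-64.2 x − 230.8 y = 23052.32
Solving the 2×2 system: x ≈ -43.8, y ≈ -87.7 km.
Check against STA01 (with the unrounded x, y): √((x + 65.7)²+(y − 88.8)²) = 177.85 ≈ 177.85 km. ✓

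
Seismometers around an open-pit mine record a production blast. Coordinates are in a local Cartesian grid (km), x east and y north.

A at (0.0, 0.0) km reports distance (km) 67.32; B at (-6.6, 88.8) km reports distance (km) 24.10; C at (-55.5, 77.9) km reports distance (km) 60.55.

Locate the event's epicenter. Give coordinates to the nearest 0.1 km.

4.1 km east, 67.2 km north

Circle about each station: x² + y² = 67.32²; (x + 6.6)² + (y − 88.8)² = 24.10²; (x + 55.5)² + (y − 77.9)² = 60.55².
Subtracting pairs of circle equations eliminates x²+y² and gives linear equations (the radical axes):
-13.2 x + 177.6 y = 11880.17
-111.0 x + 155.8 y = 10014.34
Solving the 2×2 system: x ≈ 4.1, y ≈ 67.2 km.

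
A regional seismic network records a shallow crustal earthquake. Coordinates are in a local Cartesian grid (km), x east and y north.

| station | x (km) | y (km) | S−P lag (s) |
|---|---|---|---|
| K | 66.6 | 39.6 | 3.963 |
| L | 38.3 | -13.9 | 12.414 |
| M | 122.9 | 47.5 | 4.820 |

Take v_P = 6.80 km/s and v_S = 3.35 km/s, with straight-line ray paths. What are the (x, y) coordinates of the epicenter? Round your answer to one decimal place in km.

Distance from S−P lag: d = Δt · v_P v_S / (v_P − v_S) = Δt · (6.80·3.35)/(6.80−3.35) ≈ 6.6029·Δt.
So d_K = 26.17, d_L = 81.97, d_M = 31.83 km.
Circle about each station: (x − 66.6)² + (y − 39.6)² = 26.17²; (x − 38.3)² + (y + 13.9)² = 81.97²; (x − 122.9)² + (y − 47.5)² = 31.83².
Subtracting the K equation from the L and M equations removes the quadratic terms:
-56.6 x − 107.0 y = -10377.83
112.6 x + 15.8 y = 11028.66
Solving the 2×2 system: x ≈ 91.1, y ≈ 48.8 km.
Check against K (with the unrounded x, y): √((x − 66.6)²+(y − 39.6)²) = 26.17 ≈ 26.17 km. ✓

x ≈ 91.1 km, y ≈ 48.8 km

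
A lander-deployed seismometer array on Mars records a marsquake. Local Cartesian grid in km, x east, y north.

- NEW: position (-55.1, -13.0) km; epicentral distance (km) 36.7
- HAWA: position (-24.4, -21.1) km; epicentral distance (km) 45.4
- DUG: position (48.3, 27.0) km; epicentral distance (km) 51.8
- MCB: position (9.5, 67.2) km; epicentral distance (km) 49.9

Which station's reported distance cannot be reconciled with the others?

NEW

Solve using three stations at a time. Using HAWA, DUG, MCB (subtract circle equations pairwise → linear system) gives (x, y) ≈ (-2.9, 18.9).
Distances from that point to each station vs reported:
  NEW: calculated 61.2 vs reported 36.7 → residual 24.5 km
  HAWA: calculated 45.4 vs reported 45.4 → residual 0.0 km
  DUG: calculated 51.8 vs reported 51.8 → residual 0.0 km
  MCB: calculated 49.9 vs reported 49.9 → residual 0.0 km
HAWA, DUG, MCB are mutually consistent (residuals ≈ 0); NEW is off by 24.5 km.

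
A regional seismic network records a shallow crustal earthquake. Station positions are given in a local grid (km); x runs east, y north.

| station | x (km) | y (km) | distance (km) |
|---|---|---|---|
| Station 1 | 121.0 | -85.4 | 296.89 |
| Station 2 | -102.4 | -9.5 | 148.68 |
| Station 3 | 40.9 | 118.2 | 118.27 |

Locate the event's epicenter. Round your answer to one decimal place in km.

Circle about each station: (x − 121.0)² + (y + 85.4)² = 296.89²; (x + 102.4)² + (y + 9.5)² = 148.68²; (x − 40.9)² + (y − 118.2)² = 118.27².
Subtracting pairs of circle equations eliminates x²+y² and gives linear equations (the radical axes):
-446.8 x + 151.8 y = 54679.78
-160.2 x + 407.2 y = 67865.77
Solving the 2×2 system: x ≈ -75.9, y ≈ 136.8 km.

-75.9 km east, 136.8 km north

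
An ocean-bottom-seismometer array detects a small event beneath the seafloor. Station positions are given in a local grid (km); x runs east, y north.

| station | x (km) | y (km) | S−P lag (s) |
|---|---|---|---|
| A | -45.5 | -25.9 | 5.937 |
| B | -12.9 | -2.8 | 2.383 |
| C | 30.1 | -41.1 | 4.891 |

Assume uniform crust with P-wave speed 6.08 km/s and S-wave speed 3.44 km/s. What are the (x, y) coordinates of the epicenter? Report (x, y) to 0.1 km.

x ≈ 0.5 km, y ≈ -16.1 km

Distance from S−P lag: d = Δt · v_P v_S / (v_P − v_S) = Δt · (6.08·3.44)/(6.08−3.44) ≈ 7.9224·Δt.
So d_A = 47.04, d_B = 18.88, d_C = 38.75 km.
Circle about each station: (x + 45.5)² + (y + 25.9)² = 47.04²; (x + 12.9)² + (y + 2.8)² = 18.88²; (x − 30.1)² + (y + 41.1)² = 38.75².
Subtracting the A equation from the B and C equations removes the quadratic terms:
65.2 x + 46.2 y = -710.50
151.2 x − 30.4 y = 565.36
Solving the 2×2 system: x ≈ 0.5, y ≈ -16.1 km.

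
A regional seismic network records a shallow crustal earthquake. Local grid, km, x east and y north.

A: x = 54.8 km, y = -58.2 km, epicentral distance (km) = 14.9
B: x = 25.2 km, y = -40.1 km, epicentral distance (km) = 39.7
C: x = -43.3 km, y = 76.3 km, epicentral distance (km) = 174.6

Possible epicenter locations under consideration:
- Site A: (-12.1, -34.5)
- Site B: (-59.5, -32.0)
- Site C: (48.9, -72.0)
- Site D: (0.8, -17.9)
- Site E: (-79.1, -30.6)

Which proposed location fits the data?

For each candidate, compare |candidate − station| to the reported distance:
Site A: residuals A 56.1, B 2.0, C 59.5 → max 59.5 km
Site B: residuals A 102.4, B 45.4, C 65.1 → max 102.4 km
Site C: residuals A 0.1, B 0.0, C 0.0 → max 0.1 km
Site D: residuals A 52.5, B 6.7, C 70.6 → max 70.6 km
Site E: residuals A 121.8, B 65.0, C 61.9 → max 121.8 km
Only Site C has all residuals ≈ 0.

Site C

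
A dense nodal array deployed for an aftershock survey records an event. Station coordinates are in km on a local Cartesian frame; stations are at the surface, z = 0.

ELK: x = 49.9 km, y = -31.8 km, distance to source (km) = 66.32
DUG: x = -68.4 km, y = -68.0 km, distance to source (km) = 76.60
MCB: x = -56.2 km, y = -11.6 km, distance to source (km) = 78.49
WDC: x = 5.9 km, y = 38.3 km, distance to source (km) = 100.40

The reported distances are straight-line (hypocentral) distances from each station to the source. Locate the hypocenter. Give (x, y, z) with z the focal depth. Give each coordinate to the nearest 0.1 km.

Each station gives a sphere (x−x_i)² + (y−y_i)² + z² = d_i² (stations at z=0).
Subtracting the ELK sphere from DUG and MCB: z² cancels, leaving linear equations in x and y:
-236.6 x − 72.4 y = 4332.09
-212.2 x + 40.4 y = -1970.59
Solving: x ≈ -1.298, y ≈ -55.594 km (keep extra digits for the depth step; rounded: -1.3, -55.6).
Then from the ELK sphere: z² = 66.32² − (x − 49.9)² − (y + 31.8)² with x = -1.298, y = -55.594, so z ≈ 34.799 ≈ 34.8 km.

x ≈ -1.3 km, y ≈ -55.6 km, depth ≈ 34.8 km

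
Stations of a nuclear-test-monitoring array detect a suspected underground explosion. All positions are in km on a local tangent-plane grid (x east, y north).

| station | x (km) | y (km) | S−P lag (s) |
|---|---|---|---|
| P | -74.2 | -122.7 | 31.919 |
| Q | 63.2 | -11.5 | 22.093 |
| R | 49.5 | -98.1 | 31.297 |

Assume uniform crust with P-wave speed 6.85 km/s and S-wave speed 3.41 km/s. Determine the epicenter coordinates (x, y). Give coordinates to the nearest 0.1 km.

(-45.3, 92.1)

Distance from S−P lag: d = Δt · v_P v_S / (v_P − v_S) = Δt · (6.85·3.41)/(6.85−3.41) ≈ 6.7903·Δt.
So d_P = 216.74, d_Q = 150.02, d_R = 212.51 km.
Circle about each station: (x + 74.2)² + (y + 122.7)² = 216.74²; (x − 63.2)² + (y + 11.5)² = 150.02²; (x − 49.5)² + (y + 98.1)² = 212.51².
Subtracting pairs of circle equations eliminates x²+y² and gives linear equations (the radical axes):
274.8 x + 222.4 y = 8035.79
247.4 x + 49.2 y = -6671.34
Solving the 2×2 system: x ≈ -45.3, y ≈ 92.1 km.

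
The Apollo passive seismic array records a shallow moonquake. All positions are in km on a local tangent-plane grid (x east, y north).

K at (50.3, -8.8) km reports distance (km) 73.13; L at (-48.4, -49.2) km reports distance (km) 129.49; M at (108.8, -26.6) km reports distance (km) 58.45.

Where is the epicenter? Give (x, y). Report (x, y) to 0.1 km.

(78.2, -76.4)

Circle about each station: (x − 50.3)² + (y + 8.8)² = 73.13²; (x + 48.4)² + (y + 49.2)² = 129.49²; (x − 108.8)² + (y + 26.6)² = 58.45².
Subtracting the K equation from the L and M equations removes the quadratic terms:
-197.4 x − 80.8 y = -9263.99
117.0 x − 35.6 y = 11869.06
Solving the 2×2 system: x ≈ 78.2, y ≈ -76.4 km.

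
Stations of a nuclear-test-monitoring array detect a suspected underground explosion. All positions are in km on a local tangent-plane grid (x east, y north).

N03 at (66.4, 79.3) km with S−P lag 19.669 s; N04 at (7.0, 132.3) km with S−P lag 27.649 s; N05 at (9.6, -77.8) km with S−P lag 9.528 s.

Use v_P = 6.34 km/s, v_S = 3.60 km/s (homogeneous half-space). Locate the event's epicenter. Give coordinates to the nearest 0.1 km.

Distance from S−P lag: d = Δt · v_P v_S / (v_P − v_S) = Δt · (6.34·3.60)/(6.34−3.60) ≈ 8.3299·Δt.
So d_N03 = 163.84, d_N04 = 230.31, d_N05 = 79.37 km.
Circle about each station: (x − 66.4)² + (y − 79.3)² = 163.84²; (x − 7.0)² + (y − 132.3)² = 230.31²; (x − 9.6)² + (y + 77.8)² = 79.37².
Subtracting the N03 equation from the N04 and N05 equations removes the quadratic terms:
-118.8 x + 106.0 y = -19344.31
-113.6 x − 314.2 y = 15991.50
Solving the 2×2 system: x ≈ 88.8, y ≈ -83.0 km.

x ≈ 88.8 km, y ≈ -83.0 km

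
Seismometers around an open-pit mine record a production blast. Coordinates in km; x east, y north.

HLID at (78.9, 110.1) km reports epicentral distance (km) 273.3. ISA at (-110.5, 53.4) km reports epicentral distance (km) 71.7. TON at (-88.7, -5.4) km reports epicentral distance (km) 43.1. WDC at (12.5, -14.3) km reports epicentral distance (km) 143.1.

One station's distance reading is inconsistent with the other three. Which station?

HLID

Solve using three stations at a time. Using ISA, TON, WDC (subtract circle equations pairwise → linear system) gives (x, y) ≈ (-130.6, -15.4).
Distances from that point to each station vs reported:
  HLID: calculated 244.2 vs reported 273.3 → residual 29.1 km
  ISA: calculated 71.7 vs reported 71.7 → residual 0.0 km
  TON: calculated 43.1 vs reported 43.1 → residual 0.0 km
  WDC: calculated 143.1 vs reported 143.1 → residual 0.0 km
ISA, TON, WDC are mutually consistent (residuals ≈ 0); HLID is off by 29.1 km.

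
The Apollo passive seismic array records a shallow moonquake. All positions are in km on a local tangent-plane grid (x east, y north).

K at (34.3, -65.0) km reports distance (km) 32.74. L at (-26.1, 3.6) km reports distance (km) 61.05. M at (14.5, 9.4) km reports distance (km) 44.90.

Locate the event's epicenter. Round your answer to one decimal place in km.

21.2 km east, -35.0 km north

Circle about each station: (x − 34.3)² + (y + 65.0)² = 32.74²; (x + 26.1)² + (y − 3.6)² = 61.05²; (x − 14.5)² + (y − 9.4)² = 44.90².
Subtracting pairs of circle equations eliminates x²+y² and gives linear equations (the radical axes):
-120.8 x + 137.2 y = -7362.51
-39.6 x + 148.8 y = -6046.98
Solving the 2×2 system: x ≈ 21.2, y ≈ -35.0 km.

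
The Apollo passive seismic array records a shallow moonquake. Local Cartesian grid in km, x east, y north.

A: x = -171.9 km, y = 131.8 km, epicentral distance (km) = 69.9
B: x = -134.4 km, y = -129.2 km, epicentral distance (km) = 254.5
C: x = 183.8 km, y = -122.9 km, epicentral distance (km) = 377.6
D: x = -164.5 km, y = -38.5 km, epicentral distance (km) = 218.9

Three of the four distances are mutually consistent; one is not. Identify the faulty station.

D

Solve using three stations at a time. Using A, B, C (subtract circle equations pairwise → linear system) gives (x, y) ≈ (-102.5, 123.3).
Distances from that point to each station vs reported:
  A: calculated 69.9 vs reported 69.9 → residual 0.0 km
  B: calculated 254.5 vs reported 254.5 → residual 0.0 km
  C: calculated 377.6 vs reported 377.6 → residual 0.0 km
  D: calculated 173.3 vs reported 218.9 → residual 45.6 km
A, B, C are mutually consistent (residuals ≈ 0); D is off by 45.6 km.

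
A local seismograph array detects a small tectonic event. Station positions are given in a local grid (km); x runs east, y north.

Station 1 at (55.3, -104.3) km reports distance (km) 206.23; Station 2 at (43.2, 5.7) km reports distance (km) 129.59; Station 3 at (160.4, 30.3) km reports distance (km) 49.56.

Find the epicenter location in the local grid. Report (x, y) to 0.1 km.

150.2 km east, 78.8 km north

Circle about each station: (x − 55.3)² + (y + 104.3)² = 206.23²; (x − 43.2)² + (y − 5.7)² = 129.59²; (x − 160.4)² + (y − 30.3)² = 49.56².
Subtracting the Station 1 equation from the Station 2 and Station 3 equations removes the quadratic terms:
-24.2 x + 220.0 y = 13699.39
210.2 x + 269.2 y = 52784.29
Solving the 2×2 system: x ≈ 150.2, y ≈ 78.8 km.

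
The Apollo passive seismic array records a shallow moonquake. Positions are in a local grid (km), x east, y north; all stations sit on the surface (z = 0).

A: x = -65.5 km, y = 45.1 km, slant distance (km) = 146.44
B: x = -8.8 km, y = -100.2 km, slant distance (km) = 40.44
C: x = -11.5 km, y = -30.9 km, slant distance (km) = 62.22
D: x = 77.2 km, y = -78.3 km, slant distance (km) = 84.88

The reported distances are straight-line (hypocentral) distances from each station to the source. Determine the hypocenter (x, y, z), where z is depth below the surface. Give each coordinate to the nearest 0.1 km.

(-0.2, -81.3, 34.7)

Each station gives a sphere (x−x_i)² + (y−y_i)² + z² = d_i² (stations at z=0).
Subtracting the A sphere from B and C: z² cancels, leaving linear equations in x and y:
113.4 x − 290.6 y = 23602.50
108.0 x − 152.0 y = 12336.15
Solving: x ≈ -0.191, y ≈ -81.294 km (keep extra digits for the depth step; rounded: -0.2, -81.3).
Then from the A sphere: z² = 146.44² − (x + 65.5)² − (y − 45.1)² with x = -0.191, y = -81.294, so z ≈ 34.698 ≈ 34.7 km.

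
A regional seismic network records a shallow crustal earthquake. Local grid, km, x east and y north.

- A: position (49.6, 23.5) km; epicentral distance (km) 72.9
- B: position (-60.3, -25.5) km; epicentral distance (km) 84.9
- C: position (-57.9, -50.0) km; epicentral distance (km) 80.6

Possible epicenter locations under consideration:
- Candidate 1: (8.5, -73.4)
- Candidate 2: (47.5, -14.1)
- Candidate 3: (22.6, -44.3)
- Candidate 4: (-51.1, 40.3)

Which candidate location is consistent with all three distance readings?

For each candidate, compare |candidate − station| to the reported distance:
Candidate 1: residuals A 32.4, B 1.1, C 10.2 → max 32.4 km
Candidate 2: residuals A 35.2, B 23.5, C 30.7 → max 35.2 km
Candidate 3: residuals A 0.1, B 0.1, C 0.1 → max 0.1 km
Candidate 4: residuals A 29.2, B 18.5, C 10.0 → max 29.2 km
Only Candidate 3 has all residuals ≈ 0.

Candidate 3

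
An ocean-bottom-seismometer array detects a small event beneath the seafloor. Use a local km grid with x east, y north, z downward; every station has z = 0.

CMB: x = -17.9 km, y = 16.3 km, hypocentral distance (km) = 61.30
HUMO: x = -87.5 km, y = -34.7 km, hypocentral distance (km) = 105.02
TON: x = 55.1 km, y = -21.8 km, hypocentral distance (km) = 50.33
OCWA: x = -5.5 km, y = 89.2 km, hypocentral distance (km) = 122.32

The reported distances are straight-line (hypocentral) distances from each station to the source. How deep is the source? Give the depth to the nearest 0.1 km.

depth ≈ 27.7 km

Each station gives a sphere (x−x_i)² + (y−y_i)² + z² = d_i² (stations at z=0).
Subtracting the CMB sphere from HUMO and TON: z² cancels, leaving linear equations in x and y:
-139.2 x − 102.0 y = 1002.73
146.0 x − 76.2 y = 4149.73
Solving: x ≈ 13.603, y ≈ -28.395 km (keep extra digits for the depth step; rounded: 13.6, -28.4).
Then from the CMB sphere: z² = 61.30² − (x + 17.9)² − (y − 16.3)² with x = 13.603, y = -28.395, so z ≈ 27.706 ≈ 27.7 km.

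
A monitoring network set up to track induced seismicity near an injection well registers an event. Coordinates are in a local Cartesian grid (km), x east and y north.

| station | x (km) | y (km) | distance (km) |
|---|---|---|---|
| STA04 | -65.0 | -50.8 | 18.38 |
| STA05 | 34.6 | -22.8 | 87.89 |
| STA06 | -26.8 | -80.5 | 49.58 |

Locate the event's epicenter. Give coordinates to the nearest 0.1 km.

(-52.0, -37.8)

Circle about each station: (x + 65.0)² + (y + 50.8)² = 18.38²; (x − 34.6)² + (y + 22.8)² = 87.89²; (x + 26.8)² + (y + 80.5)² = 49.58².
Subtracting the STA04 equation from the STA05 and STA06 equations removes the quadratic terms:
199.2 x + 56.0 y = -12475.47
76.4 x − 59.4 y = -1727.50
Solving the 2×2 system: x ≈ -52.0, y ≈ -37.8 km.
Check against STA04 (with the unrounded x, y): √((x + 65.0)²+(y + 50.8)²) = 18.38 ≈ 18.38 km. ✓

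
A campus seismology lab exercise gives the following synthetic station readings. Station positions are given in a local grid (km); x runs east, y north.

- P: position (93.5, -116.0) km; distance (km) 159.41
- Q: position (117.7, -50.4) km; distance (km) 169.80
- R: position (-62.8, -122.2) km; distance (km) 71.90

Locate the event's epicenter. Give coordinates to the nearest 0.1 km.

Circle about each station: (x − 93.5)² + (y + 116.0)² = 159.41²; (x − 117.7)² + (y + 50.4)² = 169.80²; (x + 62.8)² + (y + 122.2)² = 71.90².
Subtracting the P equation from the Q and R equations removes the quadratic terms:
48.4 x + 131.2 y = -9225.29
-312.6 x − 12.4 y = 16920.37
Solving the 2×2 system: x ≈ -52.1, y ≈ -51.1 km.

-52.1 km east, -51.1 km north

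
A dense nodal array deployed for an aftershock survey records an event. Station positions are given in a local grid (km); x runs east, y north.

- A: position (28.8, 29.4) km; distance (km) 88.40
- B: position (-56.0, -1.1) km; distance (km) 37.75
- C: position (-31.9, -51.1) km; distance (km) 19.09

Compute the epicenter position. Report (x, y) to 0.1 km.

Circle about each station: (x − 28.8)² + (y − 29.4)² = 88.40²; (x + 56.0)² + (y + 1.1)² = 37.75²; (x + 31.9)² + (y + 51.1)² = 19.09².
Subtracting the A equation from the B and C equations removes the quadratic terms:
-169.6 x − 61.0 y = 7832.91
-121.4 x − 161.0 y = 9385.15
Solving the 2×2 system: x ≈ -34.6, y ≈ -32.2 km.

x ≈ -34.6 km, y ≈ -32.2 km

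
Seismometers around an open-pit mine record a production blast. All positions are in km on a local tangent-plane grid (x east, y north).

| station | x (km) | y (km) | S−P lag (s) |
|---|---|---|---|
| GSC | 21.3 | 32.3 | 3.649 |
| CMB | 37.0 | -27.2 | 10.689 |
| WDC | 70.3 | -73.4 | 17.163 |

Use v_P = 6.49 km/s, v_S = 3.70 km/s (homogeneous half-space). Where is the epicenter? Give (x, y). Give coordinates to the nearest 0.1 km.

Distance from S−P lag: d = Δt · v_P v_S / (v_P − v_S) = Δt · (6.49·3.70)/(6.49−3.70) ≈ 8.6068·Δt.
So d_GSC = 31.41, d_CMB = 92.00, d_WDC = 147.72 km.
Circle about each station: (x − 21.3)² + (y − 32.3)² = 31.41²; (x − 37.0)² + (y + 27.2)² = 92.00²; (x − 70.3)² + (y + 73.4)² = 147.72².
Subtracting the GSC equation from the CMB and WDC equations removes the quadratic terms:
31.4 x − 119.0 y = -6865.55
98.0 x − 211.4 y = -12001.94
Solving the 2×2 system: x ≈ 4.6, y ≈ 58.9 km.

(4.6, 58.9)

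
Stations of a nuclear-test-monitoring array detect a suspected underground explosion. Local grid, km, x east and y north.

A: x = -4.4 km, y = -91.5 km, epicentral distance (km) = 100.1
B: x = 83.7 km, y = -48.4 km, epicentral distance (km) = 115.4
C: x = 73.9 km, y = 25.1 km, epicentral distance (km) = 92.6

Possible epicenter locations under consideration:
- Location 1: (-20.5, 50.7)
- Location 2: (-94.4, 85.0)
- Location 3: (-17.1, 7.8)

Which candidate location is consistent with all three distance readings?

Location 3

For each candidate, compare |candidate − station| to the reported distance:
Location 1: residuals A 43.0, B 28.4, C 5.2 → max 43.0 km
Location 2: residuals A 98.0, B 107.1, C 86.0 → max 107.1 km
Location 3: residuals A 0.0, B 0.0, C 0.0 → max 0.0 km
Only Location 3 has all residuals ≈ 0.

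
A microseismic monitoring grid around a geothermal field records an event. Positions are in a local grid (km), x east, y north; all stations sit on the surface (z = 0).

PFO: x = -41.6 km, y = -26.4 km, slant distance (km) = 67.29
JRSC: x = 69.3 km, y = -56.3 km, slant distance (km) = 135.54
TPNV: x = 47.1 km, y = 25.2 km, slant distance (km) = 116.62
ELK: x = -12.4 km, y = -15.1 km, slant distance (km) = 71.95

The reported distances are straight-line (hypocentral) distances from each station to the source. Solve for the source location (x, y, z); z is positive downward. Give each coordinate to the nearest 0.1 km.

(-41.0, -13.3, 66.0)

Each station gives a sphere (x−x_i)² + (y−y_i)² + z² = d_i² (stations at z=0).
Subtracting the PFO sphere from JRSC and TPNV: z² cancels, leaving linear equations in x and y:
221.8 x − 59.8 y = -8298.49
177.4 x + 103.2 y = -8646.35
Solving: x ≈ -41.001, y ≈ -13.302 km (keep extra digits for the depth step; rounded: -41.0, -13.3).
Then from the PFO sphere: z² = 67.29² − (x + 41.6)² − (y + 26.4)² with x = -41.001, y = -13.302, so z ≈ 66.000 ≈ 66.0 km.
Check against ELK (with the unrounded solution): distance 71.95 ≈ 71.95 km. ✓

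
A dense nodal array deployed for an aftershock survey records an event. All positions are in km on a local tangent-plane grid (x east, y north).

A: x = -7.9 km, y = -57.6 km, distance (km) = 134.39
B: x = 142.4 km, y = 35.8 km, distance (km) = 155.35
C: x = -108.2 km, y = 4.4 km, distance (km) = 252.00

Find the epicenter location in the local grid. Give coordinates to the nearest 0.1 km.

Circle about each station: (x + 7.9)² + (y + 57.6)² = 134.39²; (x − 142.4)² + (y − 35.8)² = 155.35²; (x + 108.2)² + (y − 4.4)² = 252.00².
Subtracting pairs of circle equations eliminates x²+y² and gives linear equations (the radical axes):
300.6 x + 186.8 y = 12106.28
-200.6 x + 124.0 y = -37096.90
Solving the 2×2 system: x ≈ 112.8, y ≈ -116.7 km.

x ≈ 112.8 km, y ≈ -116.7 km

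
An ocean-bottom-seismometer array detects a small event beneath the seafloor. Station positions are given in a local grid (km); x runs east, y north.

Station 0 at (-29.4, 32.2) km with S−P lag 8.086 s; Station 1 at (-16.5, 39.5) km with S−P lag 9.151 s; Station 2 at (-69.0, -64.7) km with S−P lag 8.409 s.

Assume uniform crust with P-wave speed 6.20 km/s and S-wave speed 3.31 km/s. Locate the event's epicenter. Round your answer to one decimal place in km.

Distance from S−P lag: d = Δt · v_P v_S / (v_P − v_S) = Δt · (6.20·3.31)/(6.20−3.31) ≈ 7.1010·Δt.
So d_Station 0 = 57.42, d_Station 1 = 64.98, d_Station 2 = 59.71 km.
Circle about each station: (x + 29.4)² + (y − 32.2)² = 57.42²; (x + 16.5)² + (y − 39.5)² = 64.98²; (x + 69.0)² + (y + 64.7)² = 59.71².
Subtracting the Station 0 equation from the Station 1 and Station 2 equations removes the quadratic terms:
25.8 x + 14.6 y = -994.04
-79.2 x − 193.8 y = 6777.66
Solving the 2×2 system: x ≈ -24.4, y ≈ -25.0 km.

x ≈ -24.4 km, y ≈ -25.0 km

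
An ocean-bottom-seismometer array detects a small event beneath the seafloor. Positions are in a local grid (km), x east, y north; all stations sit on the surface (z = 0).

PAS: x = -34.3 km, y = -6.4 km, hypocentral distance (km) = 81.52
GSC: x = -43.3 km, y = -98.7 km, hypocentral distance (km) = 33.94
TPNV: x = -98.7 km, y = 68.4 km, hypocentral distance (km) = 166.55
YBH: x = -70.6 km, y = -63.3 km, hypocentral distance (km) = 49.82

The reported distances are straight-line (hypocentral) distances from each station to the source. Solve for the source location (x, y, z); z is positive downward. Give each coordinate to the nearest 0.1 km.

Each station gives a sphere (x−x_i)² + (y−y_i)² + z² = d_i² (stations at z=0).
Subtracting the PAS sphere from GSC and TPNV: z² cancels, leaving linear equations in x and y:
-18.0 x − 184.6 y = 15892.72
-128.8 x + 149.6 y = -7890.59
Solving: x ≈ -34.793, y ≈ -82.700 km (keep extra digits for the depth step; rounded: -34.8, -82.7).
Then from the PAS sphere: z² = 81.52² − (x + 34.3)² − (y + 6.4)² with x = -34.793, y = -82.700, so z ≈ 28.698 ≈ 28.7 km.
Check against YBH (with the unrounded solution): distance 49.82 ≈ 49.82 km. ✓

(-34.8, -82.7, 28.7)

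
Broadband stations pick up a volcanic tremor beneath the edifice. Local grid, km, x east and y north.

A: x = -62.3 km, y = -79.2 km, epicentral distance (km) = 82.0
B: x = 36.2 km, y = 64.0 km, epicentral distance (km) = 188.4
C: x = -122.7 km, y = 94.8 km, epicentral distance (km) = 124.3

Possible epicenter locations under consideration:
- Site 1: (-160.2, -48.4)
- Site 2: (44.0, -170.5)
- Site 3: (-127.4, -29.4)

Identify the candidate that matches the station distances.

For each candidate, compare |candidate − station| to the reported distance:
Site 1: residuals A 20.6, B 37.9, C 23.7 → max 37.9 km
Site 2: residuals A 58.1, B 46.2, C 189.0 → max 189.0 km
Site 3: residuals A 0.0, B 0.0, C 0.0 → max 0.0 km
Only Site 3 has all residuals ≈ 0.

Site 3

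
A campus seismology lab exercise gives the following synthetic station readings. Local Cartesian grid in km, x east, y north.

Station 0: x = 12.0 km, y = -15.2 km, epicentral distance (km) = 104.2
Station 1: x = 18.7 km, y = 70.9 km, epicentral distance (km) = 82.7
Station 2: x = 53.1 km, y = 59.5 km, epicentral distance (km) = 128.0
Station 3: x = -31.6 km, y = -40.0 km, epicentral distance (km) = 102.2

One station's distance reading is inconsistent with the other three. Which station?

Station 2

Solve using three stations at a time. Using Station 0, Station 1, Station 3 (subtract circle equations pairwise → linear system) gives (x, y) ≈ (-62.8, 57.3).
Distances from that point to each station vs reported:
  Station 0: calculated 104.2 vs reported 104.2 → residual 0.0 km
  Station 1: calculated 82.6 vs reported 82.7 → residual 0.1 km
  Station 2: calculated 115.9 vs reported 128.0 → residual 12.1 km
  Station 3: calculated 102.2 vs reported 102.2 → residual 0.0 km
Station 0, Station 1, Station 3 are mutually consistent (residuals ≈ 0); Station 2 is off by 12.1 km.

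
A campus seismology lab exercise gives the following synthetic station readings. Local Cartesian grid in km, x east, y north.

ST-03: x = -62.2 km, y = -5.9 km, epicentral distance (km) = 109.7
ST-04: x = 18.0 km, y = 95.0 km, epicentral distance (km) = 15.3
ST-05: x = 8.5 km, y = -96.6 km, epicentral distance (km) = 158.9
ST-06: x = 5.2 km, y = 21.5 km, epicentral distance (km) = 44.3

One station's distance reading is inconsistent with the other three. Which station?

Solve using three stations at a time. Using ST-03, ST-05, ST-06 (subtract circle equations pairwise → linear system) gives (x, y) ≈ (24.4, 61.5).
Distances from that point to each station vs reported:
  ST-03: calculated 109.7 vs reported 109.7 → residual 0.0 km
  ST-04: calculated 34.1 vs reported 15.3 → residual 18.8 km
  ST-05: calculated 158.9 vs reported 158.9 → residual 0.0 km
  ST-06: calculated 44.4 vs reported 44.3 → residual 0.1 km
ST-03, ST-05, ST-06 are mutually consistent (residuals ≈ 0); ST-04 is off by 18.8 km.

ST-04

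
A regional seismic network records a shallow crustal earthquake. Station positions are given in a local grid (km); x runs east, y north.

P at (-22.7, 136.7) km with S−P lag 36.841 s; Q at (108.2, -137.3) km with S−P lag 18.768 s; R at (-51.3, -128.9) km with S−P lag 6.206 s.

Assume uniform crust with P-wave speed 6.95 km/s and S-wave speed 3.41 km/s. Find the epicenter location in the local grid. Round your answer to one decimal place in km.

Distance from S−P lag: d = Δt · v_P v_S / (v_P − v_S) = Δt · (6.95·3.41)/(6.95−3.41) ≈ 6.6948·Δt.
So d_P = 246.64, d_Q = 125.65, d_R = 41.55 km.
Circle about each station: (x + 22.7)² + (y − 136.7)² = 246.64²; (x − 108.2)² + (y + 137.3)² = 125.65²; (x + 51.3)² + (y + 128.9)² = 41.55².
Subtracting pairs of circle equations eliminates x²+y² and gives linear equations (the radical axes):
261.8 x − 548.0 y = 56399.72
-57.2 x − 531.2 y = 59149.61
Solving the 2×2 system: x ≈ -14.4, y ≈ -109.8 km.

-14.4 km east, -109.8 km north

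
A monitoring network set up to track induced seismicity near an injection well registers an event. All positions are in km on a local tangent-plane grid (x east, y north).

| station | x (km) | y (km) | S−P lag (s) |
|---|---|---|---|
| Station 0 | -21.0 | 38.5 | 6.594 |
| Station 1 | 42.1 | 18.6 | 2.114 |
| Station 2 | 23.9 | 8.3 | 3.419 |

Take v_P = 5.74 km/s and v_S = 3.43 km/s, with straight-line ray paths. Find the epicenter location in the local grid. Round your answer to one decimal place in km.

Distance from S−P lag: d = Δt · v_P v_S / (v_P − v_S) = Δt · (5.74·3.43)/(5.74−3.43) ≈ 8.5230·Δt.
So d_Station 0 = 56.20, d_Station 1 = 18.02, d_Station 2 = 29.14 km.
Circle about each station: (x + 21.0)² + (y − 38.5)² = 56.20²; (x − 42.1)² + (y − 18.6)² = 18.02²; (x − 23.9)² + (y − 8.3)² = 29.14².
Subtracting the Station 0 equation from the Station 1 and Station 2 equations removes the quadratic terms:
126.2 x − 39.8 y = 3028.84
89.8 x − 60.4 y = 1026.15
Solving the 2×2 system: x ≈ 35.1, y ≈ 35.2 km.
Check against Station 0 (with the unrounded x, y): √((x + 21.0)²+(y − 38.5)²) = 56.20 ≈ 56.20 km. ✓

x ≈ 35.1 km, y ≈ 35.2 km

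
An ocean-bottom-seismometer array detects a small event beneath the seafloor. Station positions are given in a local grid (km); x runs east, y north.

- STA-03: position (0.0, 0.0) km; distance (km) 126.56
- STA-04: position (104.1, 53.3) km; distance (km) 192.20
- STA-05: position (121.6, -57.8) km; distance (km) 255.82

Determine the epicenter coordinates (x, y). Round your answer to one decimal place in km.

x ≈ -83.5 km, y ≈ 95.1 km

Circle about each station: x² + y² = 126.56²; (x − 104.1)² + (y − 53.3)² = 192.20²; (x − 121.6)² + (y + 57.8)² = 255.82².
Subtracting the STA-03 equation from the STA-04 and STA-05 equations removes the quadratic terms:
208.2 x + 106.6 y = -7245.71
243.2 x − 115.6 y = -31299.04
Solving the 2×2 system: x ≈ -83.5, y ≈ 95.1 km.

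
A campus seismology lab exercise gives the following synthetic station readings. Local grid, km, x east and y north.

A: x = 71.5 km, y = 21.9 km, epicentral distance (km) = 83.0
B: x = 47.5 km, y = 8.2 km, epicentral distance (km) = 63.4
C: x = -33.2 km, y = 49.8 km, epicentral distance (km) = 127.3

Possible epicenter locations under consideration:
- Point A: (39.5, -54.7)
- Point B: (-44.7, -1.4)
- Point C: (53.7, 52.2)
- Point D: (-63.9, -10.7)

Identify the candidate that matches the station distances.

Point A

For each candidate, compare |candidate − station| to the reported distance:
Point A: residuals A 0.0, B 0.0, C 0.0 → max 0.0 km
Point B: residuals A 35.5, B 29.3, C 74.8 → max 74.8 km
Point C: residuals A 47.9, B 19.0, C 40.4 → max 47.9 km
Point D: residuals A 56.3, B 49.6, C 59.5 → max 59.5 km
Only Point A has all residuals ≈ 0.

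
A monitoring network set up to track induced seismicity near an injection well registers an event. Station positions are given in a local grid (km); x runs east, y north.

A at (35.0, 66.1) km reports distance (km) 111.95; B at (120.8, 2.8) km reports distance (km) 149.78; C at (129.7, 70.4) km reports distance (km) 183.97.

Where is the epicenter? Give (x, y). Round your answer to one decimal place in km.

Circle about each station: (x − 35.0)² + (y − 66.1)² = 111.95²; (x − 120.8)² + (y − 2.8)² = 149.78²; (x − 129.7)² + (y − 70.4)² = 183.97².
Subtracting pairs of circle equations eliminates x²+y² and gives linear equations (the radical axes):
171.6 x − 126.6 y = -894.98
189.4 x + 8.6 y = -5128.12
Solving the 2×2 system: x ≈ -25.8, y ≈ -27.9 km.

(-25.8, -27.9)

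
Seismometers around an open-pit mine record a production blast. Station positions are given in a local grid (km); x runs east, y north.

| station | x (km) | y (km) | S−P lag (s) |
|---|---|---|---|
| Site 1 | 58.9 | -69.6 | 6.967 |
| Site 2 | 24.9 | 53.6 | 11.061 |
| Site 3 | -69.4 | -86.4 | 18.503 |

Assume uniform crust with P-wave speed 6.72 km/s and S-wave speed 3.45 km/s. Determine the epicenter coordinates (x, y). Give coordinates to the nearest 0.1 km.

Distance from S−P lag: d = Δt · v_P v_S / (v_P − v_S) = Δt · (6.72·3.45)/(6.72−3.45) ≈ 7.0899·Δt.
So d_Site 1 = 49.40, d_Site 2 = 78.42, d_Site 3 = 131.18 km.
Circle about each station: (x − 58.9)² + (y + 69.6)² = 49.40²; (x − 24.9)² + (y − 53.6)² = 78.42²; (x + 69.4)² + (y + 86.4)² = 131.18².
Subtracting the Site 1 equation from the Site 2 and Site 3 equations removes the quadratic terms:
-68.0 x + 246.4 y = -8529.74
-256.6 x − 33.6 y = -10799.88
Solving the 2×2 system: x ≈ 45.0, y ≈ -22.2 km.

(45.0, -22.2)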